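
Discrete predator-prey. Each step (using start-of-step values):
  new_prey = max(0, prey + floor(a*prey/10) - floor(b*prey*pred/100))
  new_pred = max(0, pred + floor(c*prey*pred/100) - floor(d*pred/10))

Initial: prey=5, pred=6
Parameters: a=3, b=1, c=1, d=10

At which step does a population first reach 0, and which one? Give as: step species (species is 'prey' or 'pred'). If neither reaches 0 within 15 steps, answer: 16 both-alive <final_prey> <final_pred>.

Step 1: prey: 5+1-0=6; pred: 6+0-6=0
First extinction: pred at step 1

Answer: 1 pred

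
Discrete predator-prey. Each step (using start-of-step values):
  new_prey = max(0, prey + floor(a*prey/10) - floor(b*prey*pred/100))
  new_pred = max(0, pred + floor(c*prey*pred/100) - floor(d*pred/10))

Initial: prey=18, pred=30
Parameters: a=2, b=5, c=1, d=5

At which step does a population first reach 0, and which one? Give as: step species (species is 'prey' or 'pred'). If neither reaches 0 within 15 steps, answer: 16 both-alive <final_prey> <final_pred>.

Answer: 1 prey

Derivation:
Step 1: prey: 18+3-27=0; pred: 30+5-15=20
First extinction: prey at step 1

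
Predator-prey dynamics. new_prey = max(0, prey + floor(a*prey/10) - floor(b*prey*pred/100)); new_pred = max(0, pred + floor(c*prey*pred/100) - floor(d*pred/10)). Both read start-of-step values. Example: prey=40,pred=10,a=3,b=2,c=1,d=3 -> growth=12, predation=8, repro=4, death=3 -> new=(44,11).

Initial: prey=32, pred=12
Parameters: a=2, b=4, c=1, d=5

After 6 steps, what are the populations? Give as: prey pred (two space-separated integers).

Answer: 20 1

Derivation:
Step 1: prey: 32+6-15=23; pred: 12+3-6=9
Step 2: prey: 23+4-8=19; pred: 9+2-4=7
Step 3: prey: 19+3-5=17; pred: 7+1-3=5
Step 4: prey: 17+3-3=17; pred: 5+0-2=3
Step 5: prey: 17+3-2=18; pred: 3+0-1=2
Step 6: prey: 18+3-1=20; pred: 2+0-1=1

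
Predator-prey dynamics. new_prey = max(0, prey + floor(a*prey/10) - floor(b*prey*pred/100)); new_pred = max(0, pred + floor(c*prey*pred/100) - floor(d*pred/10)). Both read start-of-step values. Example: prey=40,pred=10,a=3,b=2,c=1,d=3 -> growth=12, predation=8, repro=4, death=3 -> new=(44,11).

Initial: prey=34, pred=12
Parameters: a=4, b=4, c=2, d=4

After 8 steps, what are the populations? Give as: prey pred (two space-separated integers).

Answer: 6 5

Derivation:
Step 1: prey: 34+13-16=31; pred: 12+8-4=16
Step 2: prey: 31+12-19=24; pred: 16+9-6=19
Step 3: prey: 24+9-18=15; pred: 19+9-7=21
Step 4: prey: 15+6-12=9; pred: 21+6-8=19
Step 5: prey: 9+3-6=6; pred: 19+3-7=15
Step 6: prey: 6+2-3=5; pred: 15+1-6=10
Step 7: prey: 5+2-2=5; pred: 10+1-4=7
Step 8: prey: 5+2-1=6; pred: 7+0-2=5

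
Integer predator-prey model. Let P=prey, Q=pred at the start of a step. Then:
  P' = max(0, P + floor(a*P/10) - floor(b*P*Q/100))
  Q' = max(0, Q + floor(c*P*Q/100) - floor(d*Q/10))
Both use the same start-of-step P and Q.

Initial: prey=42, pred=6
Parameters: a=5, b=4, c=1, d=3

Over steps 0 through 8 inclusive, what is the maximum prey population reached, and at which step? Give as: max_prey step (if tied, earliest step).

Step 1: prey: 42+21-10=53; pred: 6+2-1=7
Step 2: prey: 53+26-14=65; pred: 7+3-2=8
Step 3: prey: 65+32-20=77; pred: 8+5-2=11
Step 4: prey: 77+38-33=82; pred: 11+8-3=16
Step 5: prey: 82+41-52=71; pred: 16+13-4=25
Step 6: prey: 71+35-71=35; pred: 25+17-7=35
Step 7: prey: 35+17-49=3; pred: 35+12-10=37
Step 8: prey: 3+1-4=0; pred: 37+1-11=27
Max prey = 82 at step 4

Answer: 82 4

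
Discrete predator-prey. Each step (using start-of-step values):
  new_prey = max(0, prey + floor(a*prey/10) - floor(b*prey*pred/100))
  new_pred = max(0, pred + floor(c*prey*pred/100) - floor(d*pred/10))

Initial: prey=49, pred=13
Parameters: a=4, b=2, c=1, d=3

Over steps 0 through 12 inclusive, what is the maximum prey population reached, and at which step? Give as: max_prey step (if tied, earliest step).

Answer: 61 2

Derivation:
Step 1: prey: 49+19-12=56; pred: 13+6-3=16
Step 2: prey: 56+22-17=61; pred: 16+8-4=20
Step 3: prey: 61+24-24=61; pred: 20+12-6=26
Step 4: prey: 61+24-31=54; pred: 26+15-7=34
Step 5: prey: 54+21-36=39; pred: 34+18-10=42
Step 6: prey: 39+15-32=22; pred: 42+16-12=46
Step 7: prey: 22+8-20=10; pred: 46+10-13=43
Step 8: prey: 10+4-8=6; pred: 43+4-12=35
Step 9: prey: 6+2-4=4; pred: 35+2-10=27
Step 10: prey: 4+1-2=3; pred: 27+1-8=20
Step 11: prey: 3+1-1=3; pred: 20+0-6=14
Step 12: prey: 3+1-0=4; pred: 14+0-4=10
Max prey = 61 at step 2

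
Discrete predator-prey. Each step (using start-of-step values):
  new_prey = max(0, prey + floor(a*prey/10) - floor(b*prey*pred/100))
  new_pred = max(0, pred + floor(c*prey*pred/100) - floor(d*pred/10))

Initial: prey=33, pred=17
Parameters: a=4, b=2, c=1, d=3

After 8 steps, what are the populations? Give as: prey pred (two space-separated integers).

Step 1: prey: 33+13-11=35; pred: 17+5-5=17
Step 2: prey: 35+14-11=38; pred: 17+5-5=17
Step 3: prey: 38+15-12=41; pred: 17+6-5=18
Step 4: prey: 41+16-14=43; pred: 18+7-5=20
Step 5: prey: 43+17-17=43; pred: 20+8-6=22
Step 6: prey: 43+17-18=42; pred: 22+9-6=25
Step 7: prey: 42+16-21=37; pred: 25+10-7=28
Step 8: prey: 37+14-20=31; pred: 28+10-8=30

Answer: 31 30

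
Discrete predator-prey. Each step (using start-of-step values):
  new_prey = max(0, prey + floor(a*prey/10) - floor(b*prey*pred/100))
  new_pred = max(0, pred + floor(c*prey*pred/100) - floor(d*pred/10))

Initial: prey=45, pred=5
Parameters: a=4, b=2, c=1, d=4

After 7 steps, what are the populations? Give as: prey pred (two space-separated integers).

Answer: 103 83

Derivation:
Step 1: prey: 45+18-4=59; pred: 5+2-2=5
Step 2: prey: 59+23-5=77; pred: 5+2-2=5
Step 3: prey: 77+30-7=100; pred: 5+3-2=6
Step 4: prey: 100+40-12=128; pred: 6+6-2=10
Step 5: prey: 128+51-25=154; pred: 10+12-4=18
Step 6: prey: 154+61-55=160; pred: 18+27-7=38
Step 7: prey: 160+64-121=103; pred: 38+60-15=83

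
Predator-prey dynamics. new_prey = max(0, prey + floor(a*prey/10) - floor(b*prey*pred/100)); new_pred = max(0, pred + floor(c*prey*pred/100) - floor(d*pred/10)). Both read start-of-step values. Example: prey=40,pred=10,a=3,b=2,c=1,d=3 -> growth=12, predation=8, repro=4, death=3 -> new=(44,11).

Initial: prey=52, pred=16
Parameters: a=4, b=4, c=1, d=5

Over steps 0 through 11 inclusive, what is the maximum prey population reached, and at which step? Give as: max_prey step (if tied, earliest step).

Answer: 105 11

Derivation:
Step 1: prey: 52+20-33=39; pred: 16+8-8=16
Step 2: prey: 39+15-24=30; pred: 16+6-8=14
Step 3: prey: 30+12-16=26; pred: 14+4-7=11
Step 4: prey: 26+10-11=25; pred: 11+2-5=8
Step 5: prey: 25+10-8=27; pred: 8+2-4=6
Step 6: prey: 27+10-6=31; pred: 6+1-3=4
Step 7: prey: 31+12-4=39; pred: 4+1-2=3
Step 8: prey: 39+15-4=50; pred: 3+1-1=3
Step 9: prey: 50+20-6=64; pred: 3+1-1=3
Step 10: prey: 64+25-7=82; pred: 3+1-1=3
Step 11: prey: 82+32-9=105; pred: 3+2-1=4
Max prey = 105 at step 11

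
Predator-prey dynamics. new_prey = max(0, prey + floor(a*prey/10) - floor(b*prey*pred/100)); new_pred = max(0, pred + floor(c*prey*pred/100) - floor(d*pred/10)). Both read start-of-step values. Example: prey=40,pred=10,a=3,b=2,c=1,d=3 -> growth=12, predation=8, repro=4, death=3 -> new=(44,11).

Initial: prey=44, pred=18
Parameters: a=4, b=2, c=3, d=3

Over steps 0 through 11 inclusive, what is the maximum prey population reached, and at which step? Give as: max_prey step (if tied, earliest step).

Step 1: prey: 44+17-15=46; pred: 18+23-5=36
Step 2: prey: 46+18-33=31; pred: 36+49-10=75
Step 3: prey: 31+12-46=0; pred: 75+69-22=122
Step 4: prey: 0+0-0=0; pred: 122+0-36=86
Step 5: prey: 0+0-0=0; pred: 86+0-25=61
Step 6: prey: 0+0-0=0; pred: 61+0-18=43
Step 7: prey: 0+0-0=0; pred: 43+0-12=31
Step 8: prey: 0+0-0=0; pred: 31+0-9=22
Step 9: prey: 0+0-0=0; pred: 22+0-6=16
Step 10: prey: 0+0-0=0; pred: 16+0-4=12
Step 11: prey: 0+0-0=0; pred: 12+0-3=9
Max prey = 46 at step 1

Answer: 46 1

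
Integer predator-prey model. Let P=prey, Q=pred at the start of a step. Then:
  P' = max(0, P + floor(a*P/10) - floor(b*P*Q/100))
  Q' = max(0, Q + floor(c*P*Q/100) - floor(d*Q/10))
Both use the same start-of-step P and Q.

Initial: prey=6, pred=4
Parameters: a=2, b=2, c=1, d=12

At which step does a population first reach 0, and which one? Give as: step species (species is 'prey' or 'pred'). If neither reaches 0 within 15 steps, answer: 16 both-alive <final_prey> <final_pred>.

Answer: 1 pred

Derivation:
Step 1: prey: 6+1-0=7; pred: 4+0-4=0
First extinction: pred at step 1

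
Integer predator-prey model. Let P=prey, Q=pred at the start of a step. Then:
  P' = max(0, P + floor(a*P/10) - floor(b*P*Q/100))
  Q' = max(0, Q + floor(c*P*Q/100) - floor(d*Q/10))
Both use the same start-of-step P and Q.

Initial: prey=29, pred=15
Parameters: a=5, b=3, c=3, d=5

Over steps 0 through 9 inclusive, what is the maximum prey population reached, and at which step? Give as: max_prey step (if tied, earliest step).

Step 1: prey: 29+14-13=30; pred: 15+13-7=21
Step 2: prey: 30+15-18=27; pred: 21+18-10=29
Step 3: prey: 27+13-23=17; pred: 29+23-14=38
Step 4: prey: 17+8-19=6; pred: 38+19-19=38
Step 5: prey: 6+3-6=3; pred: 38+6-19=25
Step 6: prey: 3+1-2=2; pred: 25+2-12=15
Step 7: prey: 2+1-0=3; pred: 15+0-7=8
Step 8: prey: 3+1-0=4; pred: 8+0-4=4
Step 9: prey: 4+2-0=6; pred: 4+0-2=2
Max prey = 30 at step 1

Answer: 30 1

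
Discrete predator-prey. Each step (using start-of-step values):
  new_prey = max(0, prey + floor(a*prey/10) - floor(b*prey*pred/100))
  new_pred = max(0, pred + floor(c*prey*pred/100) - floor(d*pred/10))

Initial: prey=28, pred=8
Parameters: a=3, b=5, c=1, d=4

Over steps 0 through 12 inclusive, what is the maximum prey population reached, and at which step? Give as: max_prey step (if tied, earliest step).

Step 1: prey: 28+8-11=25; pred: 8+2-3=7
Step 2: prey: 25+7-8=24; pred: 7+1-2=6
Step 3: prey: 24+7-7=24; pred: 6+1-2=5
Step 4: prey: 24+7-6=25; pred: 5+1-2=4
Step 5: prey: 25+7-5=27; pred: 4+1-1=4
Step 6: prey: 27+8-5=30; pred: 4+1-1=4
Step 7: prey: 30+9-6=33; pred: 4+1-1=4
Step 8: prey: 33+9-6=36; pred: 4+1-1=4
Step 9: prey: 36+10-7=39; pred: 4+1-1=4
Step 10: prey: 39+11-7=43; pred: 4+1-1=4
Step 11: prey: 43+12-8=47; pred: 4+1-1=4
Step 12: prey: 47+14-9=52; pred: 4+1-1=4
Max prey = 52 at step 12

Answer: 52 12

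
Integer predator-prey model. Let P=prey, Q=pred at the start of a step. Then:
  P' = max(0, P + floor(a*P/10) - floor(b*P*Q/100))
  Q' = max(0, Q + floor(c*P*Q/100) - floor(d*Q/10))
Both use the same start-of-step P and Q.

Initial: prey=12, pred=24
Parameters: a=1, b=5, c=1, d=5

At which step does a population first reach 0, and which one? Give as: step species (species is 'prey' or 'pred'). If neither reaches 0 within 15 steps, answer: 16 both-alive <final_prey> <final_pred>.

Answer: 1 prey

Derivation:
Step 1: prey: 12+1-14=0; pred: 24+2-12=14
First extinction: prey at step 1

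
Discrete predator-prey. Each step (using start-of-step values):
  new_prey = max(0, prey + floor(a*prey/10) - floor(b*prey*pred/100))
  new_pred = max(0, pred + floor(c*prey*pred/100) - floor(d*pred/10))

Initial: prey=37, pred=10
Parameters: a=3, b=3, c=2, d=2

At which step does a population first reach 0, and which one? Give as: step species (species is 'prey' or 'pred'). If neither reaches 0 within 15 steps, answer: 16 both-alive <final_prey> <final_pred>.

Answer: 5 prey

Derivation:
Step 1: prey: 37+11-11=37; pred: 10+7-2=15
Step 2: prey: 37+11-16=32; pred: 15+11-3=23
Step 3: prey: 32+9-22=19; pred: 23+14-4=33
Step 4: prey: 19+5-18=6; pred: 33+12-6=39
Step 5: prey: 6+1-7=0; pred: 39+4-7=36
First extinction: prey at step 5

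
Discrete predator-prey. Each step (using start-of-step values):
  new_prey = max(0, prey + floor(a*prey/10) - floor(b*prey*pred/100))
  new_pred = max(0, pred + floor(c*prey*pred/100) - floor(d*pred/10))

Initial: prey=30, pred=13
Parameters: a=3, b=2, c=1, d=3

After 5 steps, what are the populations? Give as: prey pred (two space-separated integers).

Answer: 33 14

Derivation:
Step 1: prey: 30+9-7=32; pred: 13+3-3=13
Step 2: prey: 32+9-8=33; pred: 13+4-3=14
Step 3: prey: 33+9-9=33; pred: 14+4-4=14
Step 4: prey: 33+9-9=33; pred: 14+4-4=14
Step 5: prey: 33+9-9=33; pred: 14+4-4=14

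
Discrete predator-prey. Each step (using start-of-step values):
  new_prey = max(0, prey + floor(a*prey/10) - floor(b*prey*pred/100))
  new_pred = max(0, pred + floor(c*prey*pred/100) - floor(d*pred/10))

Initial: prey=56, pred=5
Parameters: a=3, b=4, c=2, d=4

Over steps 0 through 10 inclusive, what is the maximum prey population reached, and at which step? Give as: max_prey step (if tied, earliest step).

Step 1: prey: 56+16-11=61; pred: 5+5-2=8
Step 2: prey: 61+18-19=60; pred: 8+9-3=14
Step 3: prey: 60+18-33=45; pred: 14+16-5=25
Step 4: prey: 45+13-45=13; pred: 25+22-10=37
Step 5: prey: 13+3-19=0; pred: 37+9-14=32
Step 6: prey: 0+0-0=0; pred: 32+0-12=20
Step 7: prey: 0+0-0=0; pred: 20+0-8=12
Step 8: prey: 0+0-0=0; pred: 12+0-4=8
Step 9: prey: 0+0-0=0; pred: 8+0-3=5
Step 10: prey: 0+0-0=0; pred: 5+0-2=3
Max prey = 61 at step 1

Answer: 61 1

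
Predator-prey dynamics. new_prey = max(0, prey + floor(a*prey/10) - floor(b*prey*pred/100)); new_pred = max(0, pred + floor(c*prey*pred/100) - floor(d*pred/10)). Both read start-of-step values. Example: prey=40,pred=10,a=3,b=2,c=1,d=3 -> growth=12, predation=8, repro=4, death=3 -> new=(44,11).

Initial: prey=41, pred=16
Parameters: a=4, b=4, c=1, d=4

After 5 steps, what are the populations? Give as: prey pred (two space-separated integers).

Answer: 19 7

Derivation:
Step 1: prey: 41+16-26=31; pred: 16+6-6=16
Step 2: prey: 31+12-19=24; pred: 16+4-6=14
Step 3: prey: 24+9-13=20; pred: 14+3-5=12
Step 4: prey: 20+8-9=19; pred: 12+2-4=10
Step 5: prey: 19+7-7=19; pred: 10+1-4=7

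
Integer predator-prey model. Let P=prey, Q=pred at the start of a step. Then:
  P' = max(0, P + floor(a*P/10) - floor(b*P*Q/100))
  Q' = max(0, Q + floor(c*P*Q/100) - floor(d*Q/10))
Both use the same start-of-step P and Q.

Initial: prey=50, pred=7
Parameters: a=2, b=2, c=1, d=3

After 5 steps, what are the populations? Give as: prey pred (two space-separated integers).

Answer: 48 18

Derivation:
Step 1: prey: 50+10-7=53; pred: 7+3-2=8
Step 2: prey: 53+10-8=55; pred: 8+4-2=10
Step 3: prey: 55+11-11=55; pred: 10+5-3=12
Step 4: prey: 55+11-13=53; pred: 12+6-3=15
Step 5: prey: 53+10-15=48; pred: 15+7-4=18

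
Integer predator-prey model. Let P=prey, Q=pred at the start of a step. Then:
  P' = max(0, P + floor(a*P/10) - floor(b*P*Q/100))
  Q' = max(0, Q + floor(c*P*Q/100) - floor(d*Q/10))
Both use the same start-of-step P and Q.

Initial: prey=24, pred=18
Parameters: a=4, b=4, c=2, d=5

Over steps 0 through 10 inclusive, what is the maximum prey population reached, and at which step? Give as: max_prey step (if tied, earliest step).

Answer: 34 10

Derivation:
Step 1: prey: 24+9-17=16; pred: 18+8-9=17
Step 2: prey: 16+6-10=12; pred: 17+5-8=14
Step 3: prey: 12+4-6=10; pred: 14+3-7=10
Step 4: prey: 10+4-4=10; pred: 10+2-5=7
Step 5: prey: 10+4-2=12; pred: 7+1-3=5
Step 6: prey: 12+4-2=14; pred: 5+1-2=4
Step 7: prey: 14+5-2=17; pred: 4+1-2=3
Step 8: prey: 17+6-2=21; pred: 3+1-1=3
Step 9: prey: 21+8-2=27; pred: 3+1-1=3
Step 10: prey: 27+10-3=34; pred: 3+1-1=3
Max prey = 34 at step 10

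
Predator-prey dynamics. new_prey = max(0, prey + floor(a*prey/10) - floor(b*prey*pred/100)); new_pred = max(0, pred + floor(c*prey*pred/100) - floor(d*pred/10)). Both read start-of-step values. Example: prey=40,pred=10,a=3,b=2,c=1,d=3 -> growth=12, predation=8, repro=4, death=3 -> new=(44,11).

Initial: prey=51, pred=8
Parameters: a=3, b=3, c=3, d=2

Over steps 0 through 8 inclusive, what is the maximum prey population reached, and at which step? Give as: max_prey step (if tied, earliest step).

Answer: 54 1

Derivation:
Step 1: prey: 51+15-12=54; pred: 8+12-1=19
Step 2: prey: 54+16-30=40; pred: 19+30-3=46
Step 3: prey: 40+12-55=0; pred: 46+55-9=92
Step 4: prey: 0+0-0=0; pred: 92+0-18=74
Step 5: prey: 0+0-0=0; pred: 74+0-14=60
Step 6: prey: 0+0-0=0; pred: 60+0-12=48
Step 7: prey: 0+0-0=0; pred: 48+0-9=39
Step 8: prey: 0+0-0=0; pred: 39+0-7=32
Max prey = 54 at step 1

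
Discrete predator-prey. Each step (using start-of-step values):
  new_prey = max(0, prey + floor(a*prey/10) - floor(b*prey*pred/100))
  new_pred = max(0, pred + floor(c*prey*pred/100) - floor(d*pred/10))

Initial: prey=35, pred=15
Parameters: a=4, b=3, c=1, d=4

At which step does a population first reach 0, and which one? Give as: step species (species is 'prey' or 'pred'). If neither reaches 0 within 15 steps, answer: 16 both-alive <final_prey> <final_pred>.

Answer: 16 both-alive 44 13

Derivation:
Step 1: prey: 35+14-15=34; pred: 15+5-6=14
Step 2: prey: 34+13-14=33; pred: 14+4-5=13
Step 3: prey: 33+13-12=34; pred: 13+4-5=12
Step 4: prey: 34+13-12=35; pred: 12+4-4=12
Step 5: prey: 35+14-12=37; pred: 12+4-4=12
Step 6: prey: 37+14-13=38; pred: 12+4-4=12
Step 7: prey: 38+15-13=40; pred: 12+4-4=12
Step 8: prey: 40+16-14=42; pred: 12+4-4=12
Step 9: prey: 42+16-15=43; pred: 12+5-4=13
Step 10: prey: 43+17-16=44; pred: 13+5-5=13
Step 11: prey: 44+17-17=44; pred: 13+5-5=13
Steps 12-15: state stable at prey=44, pred=13 (no change)
No extinction within 15 steps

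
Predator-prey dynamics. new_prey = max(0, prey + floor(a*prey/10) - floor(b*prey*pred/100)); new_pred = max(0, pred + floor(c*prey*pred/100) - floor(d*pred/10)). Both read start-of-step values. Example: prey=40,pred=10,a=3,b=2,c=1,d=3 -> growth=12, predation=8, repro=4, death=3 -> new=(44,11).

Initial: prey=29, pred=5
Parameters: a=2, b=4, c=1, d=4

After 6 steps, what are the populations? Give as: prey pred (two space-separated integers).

Step 1: prey: 29+5-5=29; pred: 5+1-2=4
Step 2: prey: 29+5-4=30; pred: 4+1-1=4
Step 3: prey: 30+6-4=32; pred: 4+1-1=4
Step 4: prey: 32+6-5=33; pred: 4+1-1=4
Step 5: prey: 33+6-5=34; pred: 4+1-1=4
Step 6: prey: 34+6-5=35; pred: 4+1-1=4

Answer: 35 4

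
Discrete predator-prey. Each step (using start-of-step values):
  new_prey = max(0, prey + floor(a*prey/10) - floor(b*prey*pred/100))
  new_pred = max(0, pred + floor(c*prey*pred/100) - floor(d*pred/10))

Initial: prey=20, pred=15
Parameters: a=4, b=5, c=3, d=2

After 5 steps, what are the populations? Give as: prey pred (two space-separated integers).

Step 1: prey: 20+8-15=13; pred: 15+9-3=21
Step 2: prey: 13+5-13=5; pred: 21+8-4=25
Step 3: prey: 5+2-6=1; pred: 25+3-5=23
Step 4: prey: 1+0-1=0; pred: 23+0-4=19
Step 5: prey: 0+0-0=0; pred: 19+0-3=16

Answer: 0 16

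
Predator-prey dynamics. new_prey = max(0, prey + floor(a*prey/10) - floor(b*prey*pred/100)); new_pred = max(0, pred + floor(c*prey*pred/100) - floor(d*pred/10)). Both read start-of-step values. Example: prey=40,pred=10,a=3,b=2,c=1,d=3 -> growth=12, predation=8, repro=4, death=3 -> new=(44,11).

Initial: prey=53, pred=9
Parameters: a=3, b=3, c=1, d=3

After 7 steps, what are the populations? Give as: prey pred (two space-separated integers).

Answer: 13 17

Derivation:
Step 1: prey: 53+15-14=54; pred: 9+4-2=11
Step 2: prey: 54+16-17=53; pred: 11+5-3=13
Step 3: prey: 53+15-20=48; pred: 13+6-3=16
Step 4: prey: 48+14-23=39; pred: 16+7-4=19
Step 5: prey: 39+11-22=28; pred: 19+7-5=21
Step 6: prey: 28+8-17=19; pred: 21+5-6=20
Step 7: prey: 19+5-11=13; pred: 20+3-6=17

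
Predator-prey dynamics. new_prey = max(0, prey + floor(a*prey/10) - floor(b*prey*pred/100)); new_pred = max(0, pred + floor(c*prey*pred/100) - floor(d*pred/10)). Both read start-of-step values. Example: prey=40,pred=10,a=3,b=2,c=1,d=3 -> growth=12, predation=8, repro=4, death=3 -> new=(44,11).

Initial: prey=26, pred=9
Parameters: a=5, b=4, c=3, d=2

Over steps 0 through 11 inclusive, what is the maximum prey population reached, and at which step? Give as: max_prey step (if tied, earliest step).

Step 1: prey: 26+13-9=30; pred: 9+7-1=15
Step 2: prey: 30+15-18=27; pred: 15+13-3=25
Step 3: prey: 27+13-27=13; pred: 25+20-5=40
Step 4: prey: 13+6-20=0; pred: 40+15-8=47
Step 5: prey: 0+0-0=0; pred: 47+0-9=38
Step 6: prey: 0+0-0=0; pred: 38+0-7=31
Step 7: prey: 0+0-0=0; pred: 31+0-6=25
Step 8: prey: 0+0-0=0; pred: 25+0-5=20
Step 9: prey: 0+0-0=0; pred: 20+0-4=16
Step 10: prey: 0+0-0=0; pred: 16+0-3=13
Step 11: prey: 0+0-0=0; pred: 13+0-2=11
Max prey = 30 at step 1

Answer: 30 1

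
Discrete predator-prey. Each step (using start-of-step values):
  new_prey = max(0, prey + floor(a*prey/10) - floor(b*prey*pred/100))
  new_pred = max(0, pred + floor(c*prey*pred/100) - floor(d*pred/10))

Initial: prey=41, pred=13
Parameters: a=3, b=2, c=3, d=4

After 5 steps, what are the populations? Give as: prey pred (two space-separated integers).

Answer: 0 47

Derivation:
Step 1: prey: 41+12-10=43; pred: 13+15-5=23
Step 2: prey: 43+12-19=36; pred: 23+29-9=43
Step 3: prey: 36+10-30=16; pred: 43+46-17=72
Step 4: prey: 16+4-23=0; pred: 72+34-28=78
Step 5: prey: 0+0-0=0; pred: 78+0-31=47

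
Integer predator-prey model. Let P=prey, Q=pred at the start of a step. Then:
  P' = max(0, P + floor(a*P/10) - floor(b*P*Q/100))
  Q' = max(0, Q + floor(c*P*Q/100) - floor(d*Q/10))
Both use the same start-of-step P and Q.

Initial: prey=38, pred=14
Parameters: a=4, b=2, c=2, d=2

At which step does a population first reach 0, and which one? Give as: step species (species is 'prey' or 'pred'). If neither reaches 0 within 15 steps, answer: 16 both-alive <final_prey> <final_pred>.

Step 1: prey: 38+15-10=43; pred: 14+10-2=22
Step 2: prey: 43+17-18=42; pred: 22+18-4=36
Step 3: prey: 42+16-30=28; pred: 36+30-7=59
Step 4: prey: 28+11-33=6; pred: 59+33-11=81
Step 5: prey: 6+2-9=0; pred: 81+9-16=74
First extinction: prey at step 5

Answer: 5 prey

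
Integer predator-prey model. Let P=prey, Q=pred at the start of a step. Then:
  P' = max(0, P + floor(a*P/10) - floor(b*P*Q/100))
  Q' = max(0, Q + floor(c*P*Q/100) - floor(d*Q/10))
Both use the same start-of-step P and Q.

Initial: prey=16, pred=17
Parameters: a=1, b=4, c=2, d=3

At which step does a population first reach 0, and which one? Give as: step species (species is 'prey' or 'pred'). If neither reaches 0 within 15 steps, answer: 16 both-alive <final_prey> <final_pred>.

Answer: 16 both-alive 2 3

Derivation:
Step 1: prey: 16+1-10=7; pred: 17+5-5=17
Step 2: prey: 7+0-4=3; pred: 17+2-5=14
Step 3: prey: 3+0-1=2; pred: 14+0-4=10
Step 4: prey: 2+0-0=2; pred: 10+0-3=7
Step 5: prey: 2+0-0=2; pred: 7+0-2=5
Step 6: prey: 2+0-0=2; pred: 5+0-1=4
Step 7: prey: 2+0-0=2; pred: 4+0-1=3
Step 8: prey: 2+0-0=2; pred: 3+0-0=3
Steps 9-15: state stable at prey=2, pred=3 (no change)
No extinction within 15 steps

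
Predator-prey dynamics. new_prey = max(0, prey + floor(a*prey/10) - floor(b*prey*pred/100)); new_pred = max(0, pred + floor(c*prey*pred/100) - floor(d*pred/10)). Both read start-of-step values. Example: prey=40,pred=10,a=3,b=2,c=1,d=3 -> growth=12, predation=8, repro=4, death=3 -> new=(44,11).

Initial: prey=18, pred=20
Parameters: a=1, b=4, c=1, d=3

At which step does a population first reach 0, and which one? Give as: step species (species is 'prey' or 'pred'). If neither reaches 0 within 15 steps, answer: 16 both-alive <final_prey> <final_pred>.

Step 1: prey: 18+1-14=5; pred: 20+3-6=17
Step 2: prey: 5+0-3=2; pred: 17+0-5=12
Step 3: prey: 2+0-0=2; pred: 12+0-3=9
Step 4: prey: 2+0-0=2; pred: 9+0-2=7
Step 5: prey: 2+0-0=2; pred: 7+0-2=5
Step 6: prey: 2+0-0=2; pred: 5+0-1=4
Step 7: prey: 2+0-0=2; pred: 4+0-1=3
Step 8: prey: 2+0-0=2; pred: 3+0-0=3
Steps 9-15: state stable at prey=2, pred=3 (no change)
No extinction within 15 steps

Answer: 16 both-alive 2 3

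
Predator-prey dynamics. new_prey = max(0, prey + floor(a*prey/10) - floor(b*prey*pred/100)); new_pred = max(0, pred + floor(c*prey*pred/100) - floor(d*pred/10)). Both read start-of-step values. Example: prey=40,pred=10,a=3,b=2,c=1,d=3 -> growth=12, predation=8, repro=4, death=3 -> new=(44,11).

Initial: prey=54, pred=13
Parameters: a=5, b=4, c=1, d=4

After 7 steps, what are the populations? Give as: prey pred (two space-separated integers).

Step 1: prey: 54+27-28=53; pred: 13+7-5=15
Step 2: prey: 53+26-31=48; pred: 15+7-6=16
Step 3: prey: 48+24-30=42; pred: 16+7-6=17
Step 4: prey: 42+21-28=35; pred: 17+7-6=18
Step 5: prey: 35+17-25=27; pred: 18+6-7=17
Step 6: prey: 27+13-18=22; pred: 17+4-6=15
Step 7: prey: 22+11-13=20; pred: 15+3-6=12

Answer: 20 12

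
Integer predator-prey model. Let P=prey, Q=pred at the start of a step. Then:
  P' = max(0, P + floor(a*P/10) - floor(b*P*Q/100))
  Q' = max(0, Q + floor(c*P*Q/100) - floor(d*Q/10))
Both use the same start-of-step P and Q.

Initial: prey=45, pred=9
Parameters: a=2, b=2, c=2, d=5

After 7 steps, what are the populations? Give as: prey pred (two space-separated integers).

Step 1: prey: 45+9-8=46; pred: 9+8-4=13
Step 2: prey: 46+9-11=44; pred: 13+11-6=18
Step 3: prey: 44+8-15=37; pred: 18+15-9=24
Step 4: prey: 37+7-17=27; pred: 24+17-12=29
Step 5: prey: 27+5-15=17; pred: 29+15-14=30
Step 6: prey: 17+3-10=10; pred: 30+10-15=25
Step 7: prey: 10+2-5=7; pred: 25+5-12=18

Answer: 7 18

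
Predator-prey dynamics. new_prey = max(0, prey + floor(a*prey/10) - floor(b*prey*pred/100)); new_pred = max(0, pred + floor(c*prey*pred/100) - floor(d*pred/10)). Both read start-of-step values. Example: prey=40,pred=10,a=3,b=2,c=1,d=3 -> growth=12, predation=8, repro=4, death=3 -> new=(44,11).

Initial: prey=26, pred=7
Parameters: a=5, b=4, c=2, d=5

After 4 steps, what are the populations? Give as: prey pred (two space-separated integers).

Step 1: prey: 26+13-7=32; pred: 7+3-3=7
Step 2: prey: 32+16-8=40; pred: 7+4-3=8
Step 3: prey: 40+20-12=48; pred: 8+6-4=10
Step 4: prey: 48+24-19=53; pred: 10+9-5=14

Answer: 53 14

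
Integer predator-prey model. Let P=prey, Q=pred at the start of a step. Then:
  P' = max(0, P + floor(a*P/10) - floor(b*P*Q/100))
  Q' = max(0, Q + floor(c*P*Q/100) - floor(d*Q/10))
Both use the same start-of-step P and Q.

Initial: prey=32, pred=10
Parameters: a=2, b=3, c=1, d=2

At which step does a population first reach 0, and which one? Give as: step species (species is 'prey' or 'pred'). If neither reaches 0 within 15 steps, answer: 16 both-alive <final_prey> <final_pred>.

Step 1: prey: 32+6-9=29; pred: 10+3-2=11
Step 2: prey: 29+5-9=25; pred: 11+3-2=12
Step 3: prey: 25+5-9=21; pred: 12+3-2=13
Step 4: prey: 21+4-8=17; pred: 13+2-2=13
Step 5: prey: 17+3-6=14; pred: 13+2-2=13
Step 6: prey: 14+2-5=11; pred: 13+1-2=12
Step 7: prey: 11+2-3=10; pred: 12+1-2=11
Step 8: prey: 10+2-3=9; pred: 11+1-2=10
Step 9: prey: 9+1-2=8; pred: 10+0-2=8
Step 10: prey: 8+1-1=8; pred: 8+0-1=7
Step 11: prey: 8+1-1=8; pred: 7+0-1=6
Step 12: prey: 8+1-1=8; pred: 6+0-1=5
Step 13: prey: 8+1-1=8; pred: 5+0-1=4
Step 14: prey: 8+1-0=9; pred: 4+0-0=4
Step 15: prey: 9+1-1=9; pred: 4+0-0=4
No extinction within 15 steps

Answer: 16 both-alive 9 4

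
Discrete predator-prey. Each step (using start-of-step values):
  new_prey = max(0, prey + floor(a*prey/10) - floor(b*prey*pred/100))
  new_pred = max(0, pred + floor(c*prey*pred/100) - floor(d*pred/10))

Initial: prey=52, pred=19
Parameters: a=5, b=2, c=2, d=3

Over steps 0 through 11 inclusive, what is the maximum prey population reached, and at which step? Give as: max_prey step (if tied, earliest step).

Answer: 59 1

Derivation:
Step 1: prey: 52+26-19=59; pred: 19+19-5=33
Step 2: prey: 59+29-38=50; pred: 33+38-9=62
Step 3: prey: 50+25-62=13; pred: 62+62-18=106
Step 4: prey: 13+6-27=0; pred: 106+27-31=102
Step 5: prey: 0+0-0=0; pred: 102+0-30=72
Step 6: prey: 0+0-0=0; pred: 72+0-21=51
Step 7: prey: 0+0-0=0; pred: 51+0-15=36
Step 8: prey: 0+0-0=0; pred: 36+0-10=26
Step 9: prey: 0+0-0=0; pred: 26+0-7=19
Step 10: prey: 0+0-0=0; pred: 19+0-5=14
Step 11: prey: 0+0-0=0; pred: 14+0-4=10
Max prey = 59 at step 1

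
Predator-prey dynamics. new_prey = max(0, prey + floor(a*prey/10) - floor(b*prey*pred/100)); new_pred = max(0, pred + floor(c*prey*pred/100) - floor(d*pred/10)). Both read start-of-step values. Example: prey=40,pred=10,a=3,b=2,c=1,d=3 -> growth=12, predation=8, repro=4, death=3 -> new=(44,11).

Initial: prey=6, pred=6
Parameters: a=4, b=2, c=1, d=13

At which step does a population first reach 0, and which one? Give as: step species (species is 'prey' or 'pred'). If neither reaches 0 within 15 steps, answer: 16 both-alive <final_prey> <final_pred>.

Answer: 1 pred

Derivation:
Step 1: prey: 6+2-0=8; pred: 6+0-7=0
First extinction: pred at step 1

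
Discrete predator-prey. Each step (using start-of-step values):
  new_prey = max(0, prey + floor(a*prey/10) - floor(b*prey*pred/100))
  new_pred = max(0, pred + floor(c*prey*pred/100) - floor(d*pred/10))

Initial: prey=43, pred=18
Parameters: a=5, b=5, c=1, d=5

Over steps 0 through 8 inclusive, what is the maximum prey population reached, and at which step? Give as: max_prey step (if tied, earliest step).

Step 1: prey: 43+21-38=26; pred: 18+7-9=16
Step 2: prey: 26+13-20=19; pred: 16+4-8=12
Step 3: prey: 19+9-11=17; pred: 12+2-6=8
Step 4: prey: 17+8-6=19; pred: 8+1-4=5
Step 5: prey: 19+9-4=24; pred: 5+0-2=3
Step 6: prey: 24+12-3=33; pred: 3+0-1=2
Step 7: prey: 33+16-3=46; pred: 2+0-1=1
Step 8: prey: 46+23-2=67; pred: 1+0-0=1
Max prey = 67 at step 8

Answer: 67 8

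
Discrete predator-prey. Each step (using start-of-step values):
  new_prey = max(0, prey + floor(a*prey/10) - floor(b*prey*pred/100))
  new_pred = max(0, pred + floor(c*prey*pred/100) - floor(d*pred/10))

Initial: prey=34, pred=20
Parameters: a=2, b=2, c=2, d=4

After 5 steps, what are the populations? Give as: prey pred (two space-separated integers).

Answer: 6 17

Derivation:
Step 1: prey: 34+6-13=27; pred: 20+13-8=25
Step 2: prey: 27+5-13=19; pred: 25+13-10=28
Step 3: prey: 19+3-10=12; pred: 28+10-11=27
Step 4: prey: 12+2-6=8; pred: 27+6-10=23
Step 5: prey: 8+1-3=6; pred: 23+3-9=17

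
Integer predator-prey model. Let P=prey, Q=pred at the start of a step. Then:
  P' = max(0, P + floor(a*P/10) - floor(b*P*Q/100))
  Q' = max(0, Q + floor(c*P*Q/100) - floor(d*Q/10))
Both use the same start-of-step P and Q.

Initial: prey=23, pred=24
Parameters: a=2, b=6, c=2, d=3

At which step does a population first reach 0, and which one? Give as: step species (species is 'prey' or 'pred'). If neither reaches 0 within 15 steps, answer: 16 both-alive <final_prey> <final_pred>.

Step 1: prey: 23+4-33=0; pred: 24+11-7=28
First extinction: prey at step 1

Answer: 1 prey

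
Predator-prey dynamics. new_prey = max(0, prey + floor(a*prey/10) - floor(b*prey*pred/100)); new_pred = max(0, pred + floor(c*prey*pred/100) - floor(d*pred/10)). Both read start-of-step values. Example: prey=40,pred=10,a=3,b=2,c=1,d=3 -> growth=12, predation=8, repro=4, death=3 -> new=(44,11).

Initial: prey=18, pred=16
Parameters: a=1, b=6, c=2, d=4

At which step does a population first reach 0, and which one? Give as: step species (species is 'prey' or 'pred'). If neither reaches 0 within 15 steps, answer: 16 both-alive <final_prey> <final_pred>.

Answer: 16 both-alive 1 2

Derivation:
Step 1: prey: 18+1-17=2; pred: 16+5-6=15
Step 2: prey: 2+0-1=1; pred: 15+0-6=9
Step 3: prey: 1+0-0=1; pred: 9+0-3=6
Step 4: prey: 1+0-0=1; pred: 6+0-2=4
Step 5: prey: 1+0-0=1; pred: 4+0-1=3
Step 6: prey: 1+0-0=1; pred: 3+0-1=2
Step 7: prey: 1+0-0=1; pred: 2+0-0=2
Steps 8-15: state stable at prey=1, pred=2 (no change)
No extinction within 15 steps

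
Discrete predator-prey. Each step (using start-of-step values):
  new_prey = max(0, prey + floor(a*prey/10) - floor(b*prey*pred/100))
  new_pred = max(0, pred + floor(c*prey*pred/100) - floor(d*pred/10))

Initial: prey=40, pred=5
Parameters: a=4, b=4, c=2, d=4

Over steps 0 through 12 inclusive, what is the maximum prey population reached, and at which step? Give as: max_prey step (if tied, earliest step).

Answer: 54 2

Derivation:
Step 1: prey: 40+16-8=48; pred: 5+4-2=7
Step 2: prey: 48+19-13=54; pred: 7+6-2=11
Step 3: prey: 54+21-23=52; pred: 11+11-4=18
Step 4: prey: 52+20-37=35; pred: 18+18-7=29
Step 5: prey: 35+14-40=9; pred: 29+20-11=38
Step 6: prey: 9+3-13=0; pred: 38+6-15=29
Step 7: prey: 0+0-0=0; pred: 29+0-11=18
Step 8: prey: 0+0-0=0; pred: 18+0-7=11
Step 9: prey: 0+0-0=0; pred: 11+0-4=7
Step 10: prey: 0+0-0=0; pred: 7+0-2=5
Step 11: prey: 0+0-0=0; pred: 5+0-2=3
Step 12: prey: 0+0-0=0; pred: 3+0-1=2
Max prey = 54 at step 2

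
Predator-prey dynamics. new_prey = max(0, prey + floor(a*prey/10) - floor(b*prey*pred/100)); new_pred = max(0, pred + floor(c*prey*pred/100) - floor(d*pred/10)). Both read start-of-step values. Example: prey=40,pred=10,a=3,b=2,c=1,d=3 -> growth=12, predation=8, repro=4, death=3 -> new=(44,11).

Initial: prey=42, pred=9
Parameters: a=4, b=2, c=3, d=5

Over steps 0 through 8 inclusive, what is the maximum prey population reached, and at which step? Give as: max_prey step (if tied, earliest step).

Answer: 55 2

Derivation:
Step 1: prey: 42+16-7=51; pred: 9+11-4=16
Step 2: prey: 51+20-16=55; pred: 16+24-8=32
Step 3: prey: 55+22-35=42; pred: 32+52-16=68
Step 4: prey: 42+16-57=1; pred: 68+85-34=119
Step 5: prey: 1+0-2=0; pred: 119+3-59=63
Step 6: prey: 0+0-0=0; pred: 63+0-31=32
Step 7: prey: 0+0-0=0; pred: 32+0-16=16
Step 8: prey: 0+0-0=0; pred: 16+0-8=8
Max prey = 55 at step 2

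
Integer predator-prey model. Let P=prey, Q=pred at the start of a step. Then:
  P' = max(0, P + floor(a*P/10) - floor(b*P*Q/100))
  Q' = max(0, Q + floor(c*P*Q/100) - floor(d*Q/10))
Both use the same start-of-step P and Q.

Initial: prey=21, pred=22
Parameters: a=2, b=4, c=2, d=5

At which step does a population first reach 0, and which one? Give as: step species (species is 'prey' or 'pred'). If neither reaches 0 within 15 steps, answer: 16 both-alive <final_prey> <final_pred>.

Answer: 16 both-alive 2 1

Derivation:
Step 1: prey: 21+4-18=7; pred: 22+9-11=20
Step 2: prey: 7+1-5=3; pred: 20+2-10=12
Step 3: prey: 3+0-1=2; pred: 12+0-6=6
Step 4: prey: 2+0-0=2; pred: 6+0-3=3
Step 5: prey: 2+0-0=2; pred: 3+0-1=2
Step 6: prey: 2+0-0=2; pred: 2+0-1=1
Step 7: prey: 2+0-0=2; pred: 1+0-0=1
Steps 8-15: state stable at prey=2, pred=1 (no change)
No extinction within 15 steps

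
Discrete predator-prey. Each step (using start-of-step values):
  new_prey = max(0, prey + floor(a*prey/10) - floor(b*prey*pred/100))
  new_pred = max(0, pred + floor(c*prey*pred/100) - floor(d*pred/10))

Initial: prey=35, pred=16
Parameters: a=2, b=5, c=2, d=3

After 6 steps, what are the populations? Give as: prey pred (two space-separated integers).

Step 1: prey: 35+7-28=14; pred: 16+11-4=23
Step 2: prey: 14+2-16=0; pred: 23+6-6=23
Step 3: prey: 0+0-0=0; pred: 23+0-6=17
Step 4: prey: 0+0-0=0; pred: 17+0-5=12
Step 5: prey: 0+0-0=0; pred: 12+0-3=9
Step 6: prey: 0+0-0=0; pred: 9+0-2=7

Answer: 0 7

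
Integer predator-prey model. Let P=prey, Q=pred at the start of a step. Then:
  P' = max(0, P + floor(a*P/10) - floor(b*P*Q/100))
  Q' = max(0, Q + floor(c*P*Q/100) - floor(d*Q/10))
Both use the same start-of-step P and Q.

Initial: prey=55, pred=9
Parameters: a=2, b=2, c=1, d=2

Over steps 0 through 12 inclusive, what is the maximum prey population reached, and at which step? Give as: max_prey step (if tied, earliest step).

Step 1: prey: 55+11-9=57; pred: 9+4-1=12
Step 2: prey: 57+11-13=55; pred: 12+6-2=16
Step 3: prey: 55+11-17=49; pred: 16+8-3=21
Step 4: prey: 49+9-20=38; pred: 21+10-4=27
Step 5: prey: 38+7-20=25; pred: 27+10-5=32
Step 6: prey: 25+5-16=14; pred: 32+8-6=34
Step 7: prey: 14+2-9=7; pred: 34+4-6=32
Step 8: prey: 7+1-4=4; pred: 32+2-6=28
Step 9: prey: 4+0-2=2; pred: 28+1-5=24
Step 10: prey: 2+0-0=2; pred: 24+0-4=20
Step 11: prey: 2+0-0=2; pred: 20+0-4=16
Step 12: prey: 2+0-0=2; pred: 16+0-3=13
Max prey = 57 at step 1

Answer: 57 1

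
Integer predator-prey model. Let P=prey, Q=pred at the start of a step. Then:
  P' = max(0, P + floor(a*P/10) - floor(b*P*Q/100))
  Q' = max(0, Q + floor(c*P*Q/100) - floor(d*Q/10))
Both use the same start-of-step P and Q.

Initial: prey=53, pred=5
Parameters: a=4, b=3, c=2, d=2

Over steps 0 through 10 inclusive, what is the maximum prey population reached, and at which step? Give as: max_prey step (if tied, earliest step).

Answer: 75 2

Derivation:
Step 1: prey: 53+21-7=67; pred: 5+5-1=9
Step 2: prey: 67+26-18=75; pred: 9+12-1=20
Step 3: prey: 75+30-45=60; pred: 20+30-4=46
Step 4: prey: 60+24-82=2; pred: 46+55-9=92
Step 5: prey: 2+0-5=0; pred: 92+3-18=77
Step 6: prey: 0+0-0=0; pred: 77+0-15=62
Step 7: prey: 0+0-0=0; pred: 62+0-12=50
Step 8: prey: 0+0-0=0; pred: 50+0-10=40
Step 9: prey: 0+0-0=0; pred: 40+0-8=32
Step 10: prey: 0+0-0=0; pred: 32+0-6=26
Max prey = 75 at step 2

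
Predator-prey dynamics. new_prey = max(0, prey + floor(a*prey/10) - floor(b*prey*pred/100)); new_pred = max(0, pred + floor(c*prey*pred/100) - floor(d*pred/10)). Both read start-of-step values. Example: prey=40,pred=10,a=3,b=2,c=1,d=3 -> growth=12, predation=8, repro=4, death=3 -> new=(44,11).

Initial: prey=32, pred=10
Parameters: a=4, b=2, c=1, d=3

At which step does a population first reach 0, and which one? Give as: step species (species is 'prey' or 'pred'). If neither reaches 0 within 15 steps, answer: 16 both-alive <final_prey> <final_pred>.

Step 1: prey: 32+12-6=38; pred: 10+3-3=10
Step 2: prey: 38+15-7=46; pred: 10+3-3=10
Step 3: prey: 46+18-9=55; pred: 10+4-3=11
Step 4: prey: 55+22-12=65; pred: 11+6-3=14
Step 5: prey: 65+26-18=73; pred: 14+9-4=19
Step 6: prey: 73+29-27=75; pred: 19+13-5=27
Step 7: prey: 75+30-40=65; pred: 27+20-8=39
Step 8: prey: 65+26-50=41; pred: 39+25-11=53
Step 9: prey: 41+16-43=14; pred: 53+21-15=59
Step 10: prey: 14+5-16=3; pred: 59+8-17=50
Step 11: prey: 3+1-3=1; pred: 50+1-15=36
Step 12: prey: 1+0-0=1; pred: 36+0-10=26
Step 13: prey: 1+0-0=1; pred: 26+0-7=19
Step 14: prey: 1+0-0=1; pred: 19+0-5=14
Step 15: prey: 1+0-0=1; pred: 14+0-4=10
No extinction within 15 steps

Answer: 16 both-alive 1 10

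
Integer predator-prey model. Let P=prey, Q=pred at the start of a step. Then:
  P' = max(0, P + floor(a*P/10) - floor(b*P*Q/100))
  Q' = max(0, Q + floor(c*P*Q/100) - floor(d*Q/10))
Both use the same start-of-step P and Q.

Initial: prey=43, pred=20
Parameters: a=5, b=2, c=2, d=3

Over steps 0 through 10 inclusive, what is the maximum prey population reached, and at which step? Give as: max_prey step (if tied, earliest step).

Step 1: prey: 43+21-17=47; pred: 20+17-6=31
Step 2: prey: 47+23-29=41; pred: 31+29-9=51
Step 3: prey: 41+20-41=20; pred: 51+41-15=77
Step 4: prey: 20+10-30=0; pred: 77+30-23=84
Step 5: prey: 0+0-0=0; pred: 84+0-25=59
Step 6: prey: 0+0-0=0; pred: 59+0-17=42
Step 7: prey: 0+0-0=0; pred: 42+0-12=30
Step 8: prey: 0+0-0=0; pred: 30+0-9=21
Step 9: prey: 0+0-0=0; pred: 21+0-6=15
Step 10: prey: 0+0-0=0; pred: 15+0-4=11
Max prey = 47 at step 1

Answer: 47 1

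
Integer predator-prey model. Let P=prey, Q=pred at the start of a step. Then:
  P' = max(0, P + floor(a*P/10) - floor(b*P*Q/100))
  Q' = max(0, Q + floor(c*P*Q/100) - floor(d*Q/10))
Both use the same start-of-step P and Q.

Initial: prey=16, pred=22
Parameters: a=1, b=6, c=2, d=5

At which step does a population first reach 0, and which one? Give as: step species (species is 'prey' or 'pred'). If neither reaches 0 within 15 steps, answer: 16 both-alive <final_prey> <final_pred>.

Answer: 1 prey

Derivation:
Step 1: prey: 16+1-21=0; pred: 22+7-11=18
First extinction: prey at step 1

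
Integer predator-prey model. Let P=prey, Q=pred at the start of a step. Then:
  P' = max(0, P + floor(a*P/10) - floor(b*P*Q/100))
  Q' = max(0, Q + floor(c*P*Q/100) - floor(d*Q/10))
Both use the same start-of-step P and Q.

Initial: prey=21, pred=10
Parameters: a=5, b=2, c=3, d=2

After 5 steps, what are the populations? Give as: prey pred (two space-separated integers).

Answer: 1 113

Derivation:
Step 1: prey: 21+10-4=27; pred: 10+6-2=14
Step 2: prey: 27+13-7=33; pred: 14+11-2=23
Step 3: prey: 33+16-15=34; pred: 23+22-4=41
Step 4: prey: 34+17-27=24; pred: 41+41-8=74
Step 5: prey: 24+12-35=1; pred: 74+53-14=113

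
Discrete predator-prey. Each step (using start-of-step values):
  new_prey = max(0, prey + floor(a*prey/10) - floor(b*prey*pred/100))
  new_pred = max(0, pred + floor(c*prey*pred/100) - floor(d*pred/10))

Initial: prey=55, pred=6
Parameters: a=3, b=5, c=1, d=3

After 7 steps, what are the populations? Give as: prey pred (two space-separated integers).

Answer: 11 9

Derivation:
Step 1: prey: 55+16-16=55; pred: 6+3-1=8
Step 2: prey: 55+16-22=49; pred: 8+4-2=10
Step 3: prey: 49+14-24=39; pred: 10+4-3=11
Step 4: prey: 39+11-21=29; pred: 11+4-3=12
Step 5: prey: 29+8-17=20; pred: 12+3-3=12
Step 6: prey: 20+6-12=14; pred: 12+2-3=11
Step 7: prey: 14+4-7=11; pred: 11+1-3=9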